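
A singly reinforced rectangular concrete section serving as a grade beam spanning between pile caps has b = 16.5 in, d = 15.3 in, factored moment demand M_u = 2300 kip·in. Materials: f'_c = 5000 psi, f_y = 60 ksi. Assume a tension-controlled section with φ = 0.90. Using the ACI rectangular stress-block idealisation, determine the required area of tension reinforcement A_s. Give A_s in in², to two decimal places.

A_s ≈ 3.04 in²

M_n = M_u/φ = 2300/0.90 = 2555.56 kip·in.
From M_n = 0.85 f'_c a b (d − a/2):
a = d − √(d² − 2M_n/(0.85 f'_c b)) = 15.3 − √(15.3² − 2 × 2555.56/(0.85 × 5 × 16.5)) = 2.603 in.
A_s = 0.85 f'_c a b / f_y = 0.85 × 5 × 2.603 × 16.5 / 60 = 3.042 in².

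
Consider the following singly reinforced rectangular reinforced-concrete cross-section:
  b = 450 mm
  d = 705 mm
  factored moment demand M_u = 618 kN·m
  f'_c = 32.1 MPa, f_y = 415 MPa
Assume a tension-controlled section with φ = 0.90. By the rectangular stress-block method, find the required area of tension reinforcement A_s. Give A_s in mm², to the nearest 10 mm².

M_n = M_u/φ = 618/0.90 = 686.667 kN·m.
With M_n = 0.85 f'_c a b (d − a/2), solve the quadratic for a:
a = d − √(d² − 2M_n/(0.85 f'_c b)) = 705 − √(705² − 2 × 686.667×10⁶/(0.85 × 32.1 × 450)) = 84.38 mm.
A_s = 0.85 f'_c a b / f_y = 0.85 × 32.1 × 84.38 × 450 / 415 = 2496.5 mm².

A_s ≈ 2500 mm²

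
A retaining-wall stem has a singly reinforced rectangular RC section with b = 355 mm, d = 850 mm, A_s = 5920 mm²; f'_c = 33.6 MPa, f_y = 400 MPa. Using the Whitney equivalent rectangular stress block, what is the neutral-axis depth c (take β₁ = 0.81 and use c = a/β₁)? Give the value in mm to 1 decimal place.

c ≈ 288.3 mm

T = A_s f_y = 5920 × 400 = 2368000 N = 2368 kN.
Setting C = 0.85 f'_c a b equal to T: a = 2368000/(0.85 × 33.6 × 355) = 233.558 mm.
With β₁ = 0.81, c = a/β₁ = 233.558/0.81 = 288.3 mm.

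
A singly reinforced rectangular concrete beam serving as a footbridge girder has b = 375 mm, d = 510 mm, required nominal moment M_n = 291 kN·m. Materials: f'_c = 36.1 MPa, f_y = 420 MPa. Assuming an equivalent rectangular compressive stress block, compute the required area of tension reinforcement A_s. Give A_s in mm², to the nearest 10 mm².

With M_n = 0.85 f'_c a b (d − a/2), solve the quadratic for a:
a = d − √(d² − 2M_n/(0.85 f'_c b)) = 510 − √(510² − 2 × 291×10⁶/(0.85 × 36.1 × 375)) = 52.26 mm.
A_s = 0.85 f'_c a b / f_y = 0.85 × 36.1 × 52.26 × 375 / 420 = 1431.8 mm².

A_s ≈ 1430 mm²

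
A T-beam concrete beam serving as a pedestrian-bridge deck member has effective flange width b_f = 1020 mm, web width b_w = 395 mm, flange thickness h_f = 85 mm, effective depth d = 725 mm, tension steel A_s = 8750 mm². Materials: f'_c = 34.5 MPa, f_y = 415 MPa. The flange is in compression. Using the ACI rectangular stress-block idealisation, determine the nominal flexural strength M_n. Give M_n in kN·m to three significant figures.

Tension: T = A_s f_y = 8750 × 415 = 3631250 N.
Try a within the flange: a = T/(0.85 f'_c b_f) = 3631250/(0.85 × 34.5 × 1020) = 121.40 mm.
a = 121.40 > h_f = 85 mm: the block extends into the web. Split into flange-overhang and web parts.
C_f = 0.85 f'_c (b_f − b_w) h_f = 0.85 × 34.5 × (1020 − 395) × 85 = 1557891 N.
Remaining web compression depth: a_w = (T − C_f)/(0.85 f'_c b_w) = (3631250 − 1557891)/(0.85 × 34.5 × 395) = 178.99 mm.
M_n = C_f(d − h_f/2) + (T − C_f)(d − a_w/2) = 1557891 × (725 − 42.5) + 2073359 × (725 − 89.495) = 1063.26 + 1317.63 = 2380.89 × 10⁶ N·mm.
M_n = 2380.89 kN·m.

M_n ≈ 2380 kN·m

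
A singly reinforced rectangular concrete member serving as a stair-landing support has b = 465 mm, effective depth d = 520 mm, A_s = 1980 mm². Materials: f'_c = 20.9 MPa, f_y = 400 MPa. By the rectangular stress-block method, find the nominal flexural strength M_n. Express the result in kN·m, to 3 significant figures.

T = A_s f_y = 1980 × 400 = 792000 N = 792 kN.
From C = T: a = T/(0.85 f'_c b) = 792000/(0.85 × 20.9 × 465) = 95.88 mm.
M_n = T(d − a/2) = 792 kN × (520 − 47.94) mm = 373.87 kN·m.

M_n ≈ 374 kN·m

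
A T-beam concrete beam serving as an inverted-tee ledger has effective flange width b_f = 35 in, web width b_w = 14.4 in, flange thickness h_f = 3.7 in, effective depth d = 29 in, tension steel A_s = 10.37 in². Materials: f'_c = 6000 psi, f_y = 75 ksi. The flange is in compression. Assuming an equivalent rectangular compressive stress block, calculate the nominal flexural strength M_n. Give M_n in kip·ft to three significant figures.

M_n ≈ 1730 kip·ft

Tension: T = A_s f_y = 10.37 × 75 = 777.75 kips.
Try a within the flange: a = T/(0.85 f'_c b_f) = 777.75/(0.85 × 6 × 35) = 4.357 in.
a = 4.357 > h_f = 3.7 in: the block extends into the web. Split into flange-overhang and web parts.
C_f = 0.85 f'_c (b_f − b_w) h_f = 0.85 × 6 × (35 − 14.4) × 3.7 = 388.7 kips.
Remaining web compression depth: a_w = (T − C_f)/(0.85 f'_c b_w) = (777.75 − 388.7)/(0.85 × 6 × 14.4) = 5.298 in.
M_n = C_f(d − h_f/2) + (T − C_f)(d − a_w/2) = 388.7 × (29 − 1.85) + 389.05 × (29 − 2.649) = 10553.2 + 10251.9 = 20805.1 kip·in.
M_n = 20805.1/12 = 1733.76 kip·ft.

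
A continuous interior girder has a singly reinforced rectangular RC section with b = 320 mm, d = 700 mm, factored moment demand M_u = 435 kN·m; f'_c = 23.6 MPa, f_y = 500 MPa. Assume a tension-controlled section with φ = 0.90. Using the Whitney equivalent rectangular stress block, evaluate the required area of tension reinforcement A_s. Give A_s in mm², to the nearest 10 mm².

A_s ≈ 1510 mm²

M_n = M_u/φ = 435/0.90 = 483.333 kN·m.
With M_n = 0.85 f'_c a b (d − a/2), solve the quadratic for a:
a = d − √(d² − 2M_n/(0.85 f'_c b)) = 700 − √(700² − 2 × 483.333×10⁶/(0.85 × 23.6 × 320)) = 117.41 mm.
A_s = 0.85 f'_c a b / f_y = 0.85 × 23.6 × 117.41 × 320 / 500 = 1507.4 mm².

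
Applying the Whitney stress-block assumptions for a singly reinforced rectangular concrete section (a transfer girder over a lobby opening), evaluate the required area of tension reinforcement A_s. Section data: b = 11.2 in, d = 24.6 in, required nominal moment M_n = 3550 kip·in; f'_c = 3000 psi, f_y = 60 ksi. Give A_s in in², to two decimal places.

A_s ≈ 2.72 in²

From M_n = 0.85 f'_c a b (d − a/2):
a = d − √(d² − 2M_n/(0.85 f'_c b)) = 24.6 − √(24.6² − 2 × 3550/(0.85 × 3 × 11.2)) = 5.717 in.
A_s = 0.85 f'_c a b / f_y = 0.85 × 3 × 5.717 × 11.2 / 60 = 2.721 in².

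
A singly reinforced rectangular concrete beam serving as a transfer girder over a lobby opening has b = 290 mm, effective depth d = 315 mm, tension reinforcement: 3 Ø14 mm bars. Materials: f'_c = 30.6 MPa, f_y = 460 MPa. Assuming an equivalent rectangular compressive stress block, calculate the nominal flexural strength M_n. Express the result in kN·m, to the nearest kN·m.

A_s = 3 × 154 = 462 mm².
T = A_s f_y = 462 × 460 = 212520 N = 212.52 kN.
From C = T: a = T/(0.85 f'_c b) = 212520/(0.85 × 30.6 × 290) = 28.17 mm.
M_n = T(d − a/2) = 212.52 kN × (315 − 14.085) mm = 63.95 kN·m.

M_n ≈ 64 kN·m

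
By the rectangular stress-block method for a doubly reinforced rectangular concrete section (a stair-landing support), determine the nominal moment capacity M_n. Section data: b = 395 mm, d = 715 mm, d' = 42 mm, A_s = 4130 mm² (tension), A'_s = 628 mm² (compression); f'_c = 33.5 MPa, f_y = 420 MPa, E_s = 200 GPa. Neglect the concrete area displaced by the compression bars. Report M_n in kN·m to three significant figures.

Assume both tension and compression steel yield.
Net tension couple steel: A_s − A'_s = 3502 mm².
a = (A_s − A'_s) f_y / (0.85 f'_c b) = 1470840/(0.85 × 33.5 × 395) = 130.77 mm.
c = a/β₁ = 130.77/0.811 = 161.25 mm; ε'_s = 0.003(c − d')/c = 0.0022 ≥ f_y/E_s = 0.0021, so compression steel does yield.
M_n = (A_s − A'_s) f_y (d − a/2) + A'_s f_y (d − d') = [1470840 × (715 − 65.385) + 263760 × (715 − 42)] × 10⁻⁶ = 955.48 + 177.51 = 1132.99 kN·m.

M_n ≈ 1130 kN·m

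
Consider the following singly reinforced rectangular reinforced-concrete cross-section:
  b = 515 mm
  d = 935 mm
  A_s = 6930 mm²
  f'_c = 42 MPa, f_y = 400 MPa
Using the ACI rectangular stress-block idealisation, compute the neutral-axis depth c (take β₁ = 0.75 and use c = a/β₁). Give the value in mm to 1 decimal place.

c ≈ 201.0 mm

T = A_s f_y = 6930 × 400 = 2772000 N = 2772 kN.
Setting C = 0.85 f'_c a b equal to T: a = 2772000/(0.85 × 42 × 515) = 150.771 mm.
With β₁ = 0.75, c = a/β₁ = 150.771/0.75 = 201.0 mm.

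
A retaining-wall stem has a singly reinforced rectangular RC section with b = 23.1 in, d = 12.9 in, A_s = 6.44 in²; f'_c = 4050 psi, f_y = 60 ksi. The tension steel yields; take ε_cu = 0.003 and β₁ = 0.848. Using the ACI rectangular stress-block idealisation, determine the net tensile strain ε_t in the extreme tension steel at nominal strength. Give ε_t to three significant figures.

ε_t ≈ 0.00375

a = A_s f_y/(0.85 f'_c b) = 4.859 in.
β₁ = 0.848, so c = a/β₁ = 4.859/0.848 = 5.730 in.
From the linear strain diagram with ε_cu = 0.003: ε_t = 0.003 (d − c)/c = 0.003 × (12.9 − 5.730)/5.730 = 0.00375.
ε_t < 0.004 — the section is over-reinforced for flexure under ACI limits.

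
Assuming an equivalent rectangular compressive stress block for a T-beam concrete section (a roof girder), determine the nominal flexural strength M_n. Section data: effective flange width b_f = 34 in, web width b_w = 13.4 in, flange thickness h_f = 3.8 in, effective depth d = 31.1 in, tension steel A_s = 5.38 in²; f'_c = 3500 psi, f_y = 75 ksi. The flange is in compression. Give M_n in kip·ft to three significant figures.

Tension: T = A_s f_y = 5.38 × 75 = 403.5 kips.
Try a within the flange: a = T/(0.85 f'_c b_f) = 403.5/(0.85 × 3.5 × 34) = 3.989 in.
a = 3.989 > h_f = 3.8 in: the block extends into the web. Split into flange-overhang and web parts.
C_f = 0.85 f'_c (b_f − b_w) h_f = 0.85 × 3.5 × (34 − 13.4) × 3.8 = 232.9 kips.
Remaining web compression depth: a_w = (T − C_f)/(0.85 f'_c b_w) = (403.5 − 232.9)/(0.85 × 3.5 × 13.4) = 4.279 in.
M_n = C_f(d − h_f/2) + (T − C_f)(d − a_w/2) = 232.9 × (31.1 − 1.9) + 170.6 × (31.1 − 2.1395) = 6800.7 + 4940.7 = 11741.4 kip·in.
M_n = 11741.4/12 = 978.45 kip·ft.

M_n ≈ 978 kip·ft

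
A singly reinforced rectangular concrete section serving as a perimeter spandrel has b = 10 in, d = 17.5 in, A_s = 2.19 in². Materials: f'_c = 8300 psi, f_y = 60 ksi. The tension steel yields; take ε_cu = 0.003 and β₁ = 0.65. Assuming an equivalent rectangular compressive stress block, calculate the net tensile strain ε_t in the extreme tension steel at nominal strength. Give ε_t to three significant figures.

a = A_s f_y/(0.85 f'_c b) = 1.863 in.
β₁ = 0.65, so c = a/β₁ = 1.863/0.65 = 2.866 in.
From the linear strain diagram with ε_cu = 0.003: ε_t = 0.003 (d − c)/c = 0.003 × (17.5 − 2.866)/2.866 = 0.0153.
Since ε_t ≥ 0.005, the section is tension-controlled.

ε_t ≈ 0.0153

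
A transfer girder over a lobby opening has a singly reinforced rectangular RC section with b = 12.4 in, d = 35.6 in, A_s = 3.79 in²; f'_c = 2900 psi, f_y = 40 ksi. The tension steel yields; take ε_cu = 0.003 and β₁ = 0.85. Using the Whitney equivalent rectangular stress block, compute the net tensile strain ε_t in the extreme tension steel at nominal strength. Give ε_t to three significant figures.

a = A_s f_y/(0.85 f'_c b) = 4.960 in.
β₁ = 0.85, so c = a/β₁ = 4.960/0.85 = 5.835 in.
From the linear strain diagram with ε_cu = 0.003: ε_t = 0.003 (d − c)/c = 0.003 × (35.6 − 5.835)/5.835 = 0.0153.
Since ε_t ≥ 0.005, the section is tension-controlled.

ε_t ≈ 0.0153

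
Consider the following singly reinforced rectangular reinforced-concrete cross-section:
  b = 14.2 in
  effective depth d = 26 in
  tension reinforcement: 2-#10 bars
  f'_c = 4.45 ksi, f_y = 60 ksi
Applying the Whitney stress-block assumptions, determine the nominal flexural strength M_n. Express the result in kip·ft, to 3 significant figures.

A_s = 2 × 1.27 = 2.54 in².
T = A_s f_y = 2.54 × 60 = 152.4 kips.
a = T/(0.85 f'_c b) = 152.4/(0.85 × 4.45 × 14.2) = 2.837 in.
M_n = T(d − a/2) = 152.4 × (26 − 1.4185) = 3746.2 kip·in = 3746.2/12 = 312.18 kip·ft.

M_n ≈ 312 kip·ft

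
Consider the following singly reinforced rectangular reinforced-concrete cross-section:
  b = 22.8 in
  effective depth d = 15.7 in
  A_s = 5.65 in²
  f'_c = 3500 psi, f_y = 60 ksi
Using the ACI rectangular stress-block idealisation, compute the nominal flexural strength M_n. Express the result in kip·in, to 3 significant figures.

T = A_s f_y = 5.65 × 60 = 339 kips.
a = T/(0.85 f'_c b) = 339/(0.85 × 3.5 × 22.8) = 4.998 in.
M_n = T(d − a/2) = 339 × (15.7 − 2.499) = 4475.1 kip·in.

M_n ≈ 4480 kip·in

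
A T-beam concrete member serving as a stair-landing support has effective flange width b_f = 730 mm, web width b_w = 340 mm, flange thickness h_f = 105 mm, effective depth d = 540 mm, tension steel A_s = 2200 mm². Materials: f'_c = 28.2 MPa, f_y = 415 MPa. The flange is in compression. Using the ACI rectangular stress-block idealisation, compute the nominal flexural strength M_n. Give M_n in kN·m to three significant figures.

Tension: T = A_s f_y = 2200 × 415 = 913000 N.
Try a within the flange: a = T/(0.85 f'_c b_f) = 913000/(0.85 × 28.2 × 730) = 52.18 mm.
Since a = 52.18 ≤ h_f = 105 mm, the stress block lies entirely in the flange; analyse as a rectangular beam of width b_f.
M_n = T(d − a/2) = 913000 × (540 − 26.09) = 469.20 × 10⁶ N·mm.
M_n = 469.20 kN·m.

M_n ≈ 469 kN·m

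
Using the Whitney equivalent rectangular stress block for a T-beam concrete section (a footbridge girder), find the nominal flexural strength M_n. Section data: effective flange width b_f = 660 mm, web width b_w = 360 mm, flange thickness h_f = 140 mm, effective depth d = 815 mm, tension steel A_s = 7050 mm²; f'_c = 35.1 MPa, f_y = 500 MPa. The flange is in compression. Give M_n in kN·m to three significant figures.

Tension: T = A_s f_y = 7050 × 500 = 3525000 N.
Try a within the flange: a = T/(0.85 f'_c b_f) = 3525000/(0.85 × 35.1 × 660) = 179.01 mm.
a = 179.01 > h_f = 140 mm: the block extends into the web. Split into flange-overhang and web parts.
C_f = 0.85 f'_c (b_f − b_w) h_f = 0.85 × 35.1 × (660 − 360) × 140 = 1253070 N.
Remaining web compression depth: a_w = (T − C_f)/(0.85 f'_c b_w) = (3525000 − 1253070)/(0.85 × 35.1 × 360) = 211.53 mm.
M_n = C_f(d − h_f/2) + (T − C_f)(d − a_w/2) = 1253070 × (815 − 70) + 2271930 × (815 − 105.765) = 933.54 + 1611.33 = 2544.87 × 10⁶ N·mm.
M_n = 2544.87 kN·m.

M_n ≈ 2540 kN·m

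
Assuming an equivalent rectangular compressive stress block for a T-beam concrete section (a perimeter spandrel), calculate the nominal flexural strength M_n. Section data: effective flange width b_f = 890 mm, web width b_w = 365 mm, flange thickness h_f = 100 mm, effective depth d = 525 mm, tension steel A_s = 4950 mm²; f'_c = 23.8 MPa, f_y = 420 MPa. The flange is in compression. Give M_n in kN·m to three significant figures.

M_n ≈ 968 kN·m

Tension: T = A_s f_y = 4950 × 420 = 2079000 N.
Try a within the flange: a = T/(0.85 f'_c b_f) = 2079000/(0.85 × 23.8 × 890) = 115.47 mm.
a = 115.47 > h_f = 100 mm: the block extends into the web. Split into flange-overhang and web parts.
C_f = 0.85 f'_c (b_f − b_w) h_f = 0.85 × 23.8 × (890 − 365) × 100 = 1062075 N.
Remaining web compression depth: a_w = (T − C_f)/(0.85 f'_c b_w) = (2079000 − 1062075)/(0.85 × 23.8 × 365) = 137.72 mm.
M_n = C_f(d − h_f/2) + (T − C_f)(d − a_w/2) = 1062075 × (525 − 50) + 1016925 × (525 − 68.86) = 504.49 + 463.86 = 968.35 × 10⁶ N·mm.
M_n = 968.35 kN·m.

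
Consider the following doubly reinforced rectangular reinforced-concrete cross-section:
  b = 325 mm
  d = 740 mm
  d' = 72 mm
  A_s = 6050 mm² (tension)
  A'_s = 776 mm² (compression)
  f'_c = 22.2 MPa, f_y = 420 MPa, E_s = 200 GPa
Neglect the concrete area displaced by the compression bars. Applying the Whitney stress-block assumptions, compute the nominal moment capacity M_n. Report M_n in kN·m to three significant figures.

M_n ≈ 1460 kN·m

Assume both tension and compression steel yield.
Net tension couple steel: A_s − A'_s = 5274 mm².
a = (A_s − A'_s) f_y / (0.85 f'_c b) = 2215080/(0.85 × 22.2 × 325) = 361.19 mm.
c = a/β₁ = 361.19/0.85 = 424.93 mm; ε'_s = 0.003(c − d')/c = 0.0025 ≥ f_y/E_s = 0.0021, so compression steel does yield.
M_n = (A_s − A'_s) f_y (d − a/2) + A'_s f_y (d − d') = [2215080 × (740 − 180.595) + 325920 × (740 − 72)] × 10⁻⁶ = 1239.13 + 217.71 = 1456.84 kN·m.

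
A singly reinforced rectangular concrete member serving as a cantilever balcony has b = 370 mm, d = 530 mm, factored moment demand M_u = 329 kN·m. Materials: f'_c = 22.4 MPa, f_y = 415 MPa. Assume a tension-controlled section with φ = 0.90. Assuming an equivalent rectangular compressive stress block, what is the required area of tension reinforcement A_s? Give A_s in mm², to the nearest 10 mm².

M_n = M_u/φ = 329/0.90 = 365.556 kN·m.
With M_n = 0.85 f'_c a b (d − a/2), solve the quadratic for a:
a = d − √(d² − 2M_n/(0.85 f'_c b)) = 530 − √(530² − 2 × 365.556×10⁶/(0.85 × 22.4 × 370)) = 109.14 mm.
A_s = 0.85 f'_c a b / f_y = 0.85 × 22.4 × 109.14 × 370 / 415 = 1852.7 mm².

A_s ≈ 1850 mm²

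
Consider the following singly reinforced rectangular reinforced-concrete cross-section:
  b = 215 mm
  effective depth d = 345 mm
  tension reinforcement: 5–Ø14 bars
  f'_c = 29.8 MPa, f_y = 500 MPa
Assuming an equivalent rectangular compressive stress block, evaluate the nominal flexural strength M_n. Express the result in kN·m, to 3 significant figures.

M_n ≈ 119 kN·m

A_s = 5 × 154 = 770 mm².
T = A_s f_y = 770 × 500 = 385000 N = 385 kN.
From C = T: a = T/(0.85 f'_c b) = 385000/(0.85 × 29.8 × 215) = 70.69 mm.
M_n = T(d − a/2) = 385 kN × (345 − 35.345) mm = 119.22 kN·m.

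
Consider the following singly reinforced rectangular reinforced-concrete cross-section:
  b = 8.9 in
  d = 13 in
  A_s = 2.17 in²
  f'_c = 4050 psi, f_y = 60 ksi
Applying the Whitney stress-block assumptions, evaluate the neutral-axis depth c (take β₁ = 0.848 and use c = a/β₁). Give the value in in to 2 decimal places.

T = A_s f_y = 2.17 × 60 = 130.2 kips.
a = T/(0.85 f'_c b) = 130.2/(0.85 × 4.05 × 8.9) = 4.2496 in.
With β₁ = 0.848, c = a/β₁ = 4.2496/0.848 = 5.01 in.

c ≈ 5.01 in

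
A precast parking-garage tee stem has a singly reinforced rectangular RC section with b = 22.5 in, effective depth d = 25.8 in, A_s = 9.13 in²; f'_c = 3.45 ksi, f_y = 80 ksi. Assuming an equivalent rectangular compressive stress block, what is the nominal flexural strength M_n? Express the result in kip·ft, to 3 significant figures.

T = A_s f_y = 9.13 × 80 = 730.4 kips.
a = T/(0.85 f'_c b) = 730.4/(0.85 × 3.45 × 22.5) = 11.070 in.
M_n = T(d − a/2) = 730.4 × (25.8 − 5.535) = 14801.6 kip·in = 14801.6/12 = 1233.47 kip·ft.

M_n ≈ 1230 kip·ft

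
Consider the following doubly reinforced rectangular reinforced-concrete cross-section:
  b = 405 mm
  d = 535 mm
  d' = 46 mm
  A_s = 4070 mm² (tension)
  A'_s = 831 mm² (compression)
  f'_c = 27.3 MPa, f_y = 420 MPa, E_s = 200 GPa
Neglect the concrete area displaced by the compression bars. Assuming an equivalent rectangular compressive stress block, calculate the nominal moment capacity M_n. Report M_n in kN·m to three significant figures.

Assume both tension and compression steel yield.
Net tension couple steel: A_s − A'_s = 3239 mm².
a = (A_s − A'_s) f_y / (0.85 f'_c b) = 1360380/(0.85 × 27.3 × 405) = 144.75 mm.
c = a/β₁ = 144.75/0.85 = 170.29 mm; ε'_s = 0.003(c − d')/c = 0.0022 ≥ f_y/E_s = 0.0021, so compression steel does yield.
M_n = (A_s − A'_s) f_y (d − a/2) + A'_s f_y (d − d') = [1360380 × (535 − 72.375) + 349020 × (535 − 46)] × 10⁻⁶ = 629.35 + 170.67 = 800.02 kN·m.

M_n ≈ 800 kN·m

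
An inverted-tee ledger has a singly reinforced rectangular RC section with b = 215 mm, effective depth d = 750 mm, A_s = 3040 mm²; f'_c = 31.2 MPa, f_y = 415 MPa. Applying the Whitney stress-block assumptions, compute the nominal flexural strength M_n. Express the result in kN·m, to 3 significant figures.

M_n ≈ 807 kN·m

T = A_s f_y = 3040 × 415 = 1261600 N = 1261.6 kN.
From C = T: a = T/(0.85 f'_c b) = 1261600/(0.85 × 31.2 × 215) = 221.26 mm.
M_n = T(d − a/2) = 1261.6 kN × (750 − 110.63) mm = 806.63 kN·m.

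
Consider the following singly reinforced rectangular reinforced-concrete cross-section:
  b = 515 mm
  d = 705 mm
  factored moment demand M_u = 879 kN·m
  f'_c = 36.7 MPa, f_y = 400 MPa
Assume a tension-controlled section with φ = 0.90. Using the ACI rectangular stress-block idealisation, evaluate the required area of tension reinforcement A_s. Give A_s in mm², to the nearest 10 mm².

M_n = M_u/φ = 879/0.90 = 976.667 kN·m.
With M_n = 0.85 f'_c a b (d − a/2), solve the quadratic for a:
a = d − √(d² − 2M_n/(0.85 f'_c b)) = 705 − √(705² − 2 × 976.667×10⁶/(0.85 × 36.7 × 515)) = 92.27 mm.
A_s = 0.85 f'_c a b / f_y = 0.85 × 36.7 × 92.27 × 515 / 400 = 3705.9 mm².

A_s ≈ 3710 mm²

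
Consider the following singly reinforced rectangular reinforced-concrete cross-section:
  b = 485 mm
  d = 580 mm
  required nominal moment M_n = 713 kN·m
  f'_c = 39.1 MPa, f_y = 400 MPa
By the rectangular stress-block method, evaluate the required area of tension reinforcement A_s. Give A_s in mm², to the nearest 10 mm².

A_s ≈ 3310 mm²

With M_n = 0.85 f'_c a b (d − a/2), solve the quadratic for a:
a = d − √(d² − 2M_n/(0.85 f'_c b)) = 580 − √(580² − 2 × 713×10⁶/(0.85 × 39.1 × 485)) = 82.07 mm.
A_s = 0.85 f'_c a b / f_y = 0.85 × 39.1 × 82.07 × 485 / 400 = 3307.2 mm².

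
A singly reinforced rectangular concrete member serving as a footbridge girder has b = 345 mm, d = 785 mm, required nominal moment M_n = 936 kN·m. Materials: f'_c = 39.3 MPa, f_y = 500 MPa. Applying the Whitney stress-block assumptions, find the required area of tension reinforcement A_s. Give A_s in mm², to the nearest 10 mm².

With M_n = 0.85 f'_c a b (d − a/2), solve the quadratic for a:
a = d − √(d² − 2M_n/(0.85 f'_c b)) = 785 − √(785² − 2 × 936×10⁶/(0.85 × 39.3 × 345)) = 111.36 mm.
A_s = 0.85 f'_c a b / f_y = 0.85 × 39.3 × 111.36 × 345 / 500 = 2566.8 mm².

A_s ≈ 2570 mm²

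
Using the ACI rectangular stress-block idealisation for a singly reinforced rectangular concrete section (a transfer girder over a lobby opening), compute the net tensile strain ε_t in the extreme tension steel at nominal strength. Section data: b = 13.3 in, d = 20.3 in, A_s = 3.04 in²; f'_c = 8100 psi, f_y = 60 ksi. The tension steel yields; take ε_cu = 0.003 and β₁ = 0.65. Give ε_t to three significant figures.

a = A_s f_y/(0.85 f'_c b) = 1.992 in.
β₁ = 0.65, so c = a/β₁ = 1.992/0.65 = 3.065 in.
From the linear strain diagram with ε_cu = 0.003: ε_t = 0.003 (d − c)/c = 0.003 × (20.3 − 3.065)/3.065 = 0.0169.
Since ε_t ≥ 0.005, the section is tension-controlled.

ε_t ≈ 0.0169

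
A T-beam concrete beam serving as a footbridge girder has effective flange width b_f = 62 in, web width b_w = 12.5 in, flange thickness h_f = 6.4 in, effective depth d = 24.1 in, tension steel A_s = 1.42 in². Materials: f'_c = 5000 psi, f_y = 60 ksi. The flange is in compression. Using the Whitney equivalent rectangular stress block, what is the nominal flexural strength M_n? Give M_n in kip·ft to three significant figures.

M_n ≈ 170 kip·ft

Tension: T = A_s f_y = 1.42 × 60 = 85.2 kips.
Try a within the flange: a = T/(0.85 f'_c b_f) = 85.2/(0.85 × 5 × 62) = 0.323 in.
Since a = 0.323 ≤ h_f = 6.4 in, the stress block lies entirely in the flange; analyse as a rectangular beam of width b_f.
M_n = T(d − a/2) = 85.2 × (24.1 − 0.1615) = 2039.6 kip·in.
M_n = 2039.6/12 = 169.97 kip·ft.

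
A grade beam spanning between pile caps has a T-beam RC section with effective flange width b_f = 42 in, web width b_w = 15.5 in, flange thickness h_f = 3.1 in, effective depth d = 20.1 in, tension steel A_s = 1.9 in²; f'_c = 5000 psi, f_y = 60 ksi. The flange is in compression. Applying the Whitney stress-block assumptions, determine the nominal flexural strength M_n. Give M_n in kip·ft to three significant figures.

M_n ≈ 188 kip·ft

Tension: T = A_s f_y = 1.9 × 60 = 114 kips.
Try a within the flange: a = T/(0.85 f'_c b_f) = 114/(0.85 × 5 × 42) = 0.639 in.
Since a = 0.639 ≤ h_f = 3.1 in, the stress block lies entirely in the flange; analyse as a rectangular beam of width b_f.
M_n = T(d − a/2) = 114 × (20.1 − 0.3195) = 2255.0 kip·in.
M_n = 2255.0/12 = 187.92 kip·ft.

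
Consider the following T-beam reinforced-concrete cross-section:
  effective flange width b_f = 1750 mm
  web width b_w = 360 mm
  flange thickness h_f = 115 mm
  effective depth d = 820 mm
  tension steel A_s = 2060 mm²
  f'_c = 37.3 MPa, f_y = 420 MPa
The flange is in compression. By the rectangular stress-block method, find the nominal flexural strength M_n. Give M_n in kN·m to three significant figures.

Tension: T = A_s f_y = 2060 × 420 = 865200 N.
Try a within the flange: a = T/(0.85 f'_c b_f) = 865200/(0.85 × 37.3 × 1750) = 15.59 mm.
Since a = 15.59 ≤ h_f = 115 mm, the stress block lies entirely in the flange; analyse as a rectangular beam of width b_f.
M_n = T(d − a/2) = 865200 × (820 − 7.795) = 702.72 × 10⁶ N·mm.
M_n = 702.72 kN·m.

M_n ≈ 703 kN·m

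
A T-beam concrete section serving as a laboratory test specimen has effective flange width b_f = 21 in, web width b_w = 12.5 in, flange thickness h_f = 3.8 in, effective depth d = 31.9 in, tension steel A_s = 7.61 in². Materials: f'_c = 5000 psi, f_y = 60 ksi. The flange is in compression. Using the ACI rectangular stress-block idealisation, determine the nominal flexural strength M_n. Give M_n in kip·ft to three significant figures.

Tension: T = A_s f_y = 7.61 × 60 = 456.6 kips.
Try a within the flange: a = T/(0.85 f'_c b_f) = 456.6/(0.85 × 5 × 21) = 5.116 in.
a = 5.116 > h_f = 3.8 in: the block extends into the web. Split into flange-overhang and web parts.
C_f = 0.85 f'_c (b_f − b_w) h_f = 0.85 × 5 × (21 − 12.5) × 3.8 = 137.3 kips.
Remaining web compression depth: a_w = (T − C_f)/(0.85 f'_c b_w) = (456.6 − 137.3)/(0.85 × 5 × 12.5) = 6.010 in.
M_n = C_f(d − h_f/2) + (T − C_f)(d − a_w/2) = 137.3 × (31.9 − 1.9) + 319.3 × (31.9 − 3.005) = 4119.0 + 9226.2 = 13345.2 kip·in.
M_n = 13345.2/12 = 1112.10 kip·ft.

M_n ≈ 1110 kip·ft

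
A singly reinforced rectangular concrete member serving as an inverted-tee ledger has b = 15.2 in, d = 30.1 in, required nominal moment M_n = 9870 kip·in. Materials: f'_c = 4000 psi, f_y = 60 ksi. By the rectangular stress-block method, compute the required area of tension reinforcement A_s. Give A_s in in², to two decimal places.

A_s ≈ 6.21 in²

From M_n = 0.85 f'_c a b (d − a/2):
a = d − √(d² − 2M_n/(0.85 f'_c b)) = 30.1 − √(30.1² − 2 × 9870/(0.85 × 4 × 15.2)) = 7.208 in.
A_s = 0.85 f'_c a b / f_y = 0.85 × 4 × 7.208 × 15.2 / 60 = 6.208 in².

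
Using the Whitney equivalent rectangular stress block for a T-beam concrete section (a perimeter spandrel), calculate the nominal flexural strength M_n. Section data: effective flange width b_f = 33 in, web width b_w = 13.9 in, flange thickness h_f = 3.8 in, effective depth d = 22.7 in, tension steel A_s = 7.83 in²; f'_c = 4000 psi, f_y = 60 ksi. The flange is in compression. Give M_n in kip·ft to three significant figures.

M_n ≈ 806 kip·ft

Tension: T = A_s f_y = 7.83 × 60 = 469.8 kips.
Try a within the flange: a = T/(0.85 f'_c b_f) = 469.8/(0.85 × 4 × 33) = 4.187 in.
a = 4.187 > h_f = 3.8 in: the block extends into the web. Split into flange-overhang and web parts.
C_f = 0.85 f'_c (b_f − b_w) h_f = 0.85 × 4 × (33 − 13.9) × 3.8 = 246.8 kips.
Remaining web compression depth: a_w = (T − C_f)/(0.85 f'_c b_w) = (469.8 − 246.8)/(0.85 × 4 × 13.9) = 4.719 in.
M_n = C_f(d − h_f/2) + (T − C_f)(d − a_w/2) = 246.8 × (22.7 − 1.9) + 223 × (22.7 − 2.3595) = 5133.4 + 4535.9 = 9669.3 kip·in.
M_n = 9669.3/12 = 805.78 kip·ft.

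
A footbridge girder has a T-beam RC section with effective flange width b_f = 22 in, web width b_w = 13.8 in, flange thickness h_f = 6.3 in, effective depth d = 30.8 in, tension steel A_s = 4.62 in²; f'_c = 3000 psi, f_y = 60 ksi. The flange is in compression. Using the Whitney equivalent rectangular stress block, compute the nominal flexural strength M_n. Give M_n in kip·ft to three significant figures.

Tension: T = A_s f_y = 4.62 × 60 = 277.2 kips.
Try a within the flange: a = T/(0.85 f'_c b_f) = 277.2/(0.85 × 3 × 22) = 4.941 in.
Since a = 4.941 ≤ h_f = 6.3 in, the stress block lies entirely in the flange; analyse as a rectangular beam of width b_f.
M_n = T(d − a/2) = 277.2 × (30.8 − 2.4705) = 7852.9 kip·in.
M_n = 7852.9/12 = 654.41 kip·ft.

M_n ≈ 654 kip·ft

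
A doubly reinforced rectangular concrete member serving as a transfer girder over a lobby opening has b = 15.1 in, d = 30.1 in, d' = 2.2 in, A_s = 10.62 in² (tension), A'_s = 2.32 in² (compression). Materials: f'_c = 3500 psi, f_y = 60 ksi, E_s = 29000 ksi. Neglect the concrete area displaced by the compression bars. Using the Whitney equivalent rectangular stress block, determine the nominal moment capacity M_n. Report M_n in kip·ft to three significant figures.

Assume both steels yield.
a = (A_s − A'_s) f_y/(0.85 f'_c b) = (10.62 − 2.32) × 60/(0.85 × 3.5 × 15.1) = 11.086 in.
c = a/β₁ = 11.086/0.85 = 13.042 in; ε'_s = 0.003(c − d')/c = 0.0025 ≥ ε_y = 0.0021, so the compression steel yields.
M_n = (A_s − A'_s) f_y (d − a/2) + A'_s f_y (d − d') = 498 × (30.1 − 5.543) + 139.2 × (30.1 − 2.2) = 12229.4 + 3883.7 = 16113.1 kip·in = 16113.1/12 = 1342.76 kip·ft.

M_n ≈ 1340 kip·ft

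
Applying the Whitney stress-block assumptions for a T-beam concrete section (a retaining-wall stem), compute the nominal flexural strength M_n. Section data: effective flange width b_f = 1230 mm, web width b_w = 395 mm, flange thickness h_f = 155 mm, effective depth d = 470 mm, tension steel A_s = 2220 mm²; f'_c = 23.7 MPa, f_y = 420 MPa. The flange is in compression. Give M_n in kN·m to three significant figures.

M_n ≈ 421 kN·m

Tension: T = A_s f_y = 2220 × 420 = 932400 N.
Try a within the flange: a = T/(0.85 f'_c b_f) = 932400/(0.85 × 23.7 × 1230) = 37.63 mm.
Since a = 37.63 ≤ h_f = 155 mm, the stress block lies entirely in the flange; analyse as a rectangular beam of width b_f.
M_n = T(d − a/2) = 932400 × (470 − 18.815) = 420.68 × 10⁶ N·mm.
M_n = 420.68 kN·m.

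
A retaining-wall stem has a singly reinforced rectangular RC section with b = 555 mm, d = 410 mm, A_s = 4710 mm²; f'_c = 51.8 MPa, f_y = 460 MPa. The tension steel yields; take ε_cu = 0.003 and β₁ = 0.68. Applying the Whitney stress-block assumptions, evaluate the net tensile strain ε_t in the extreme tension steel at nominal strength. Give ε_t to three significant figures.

ε_t ≈ 0.00643

a = A_s f_y/(0.85 f'_c b) = 88.66 mm.
β₁ = 0.68, so c = a/β₁ = 88.66/0.68 = 130.38 mm.
From the linear strain diagram with ε_cu = 0.003: ε_t = 0.003 (d − c)/c = 0.003 × (410 − 130.38)/130.38 = 0.00643.
Since ε_t ≥ 0.005, the section is tension-controlled.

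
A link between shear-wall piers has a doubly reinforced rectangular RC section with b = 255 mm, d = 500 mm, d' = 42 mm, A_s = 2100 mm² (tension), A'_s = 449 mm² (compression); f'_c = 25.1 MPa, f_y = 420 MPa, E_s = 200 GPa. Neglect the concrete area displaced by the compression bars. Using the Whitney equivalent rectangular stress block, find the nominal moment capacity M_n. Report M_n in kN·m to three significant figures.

Assume both tension and compression steel yield.
Net tension couple steel: A_s − A'_s = 1651 mm².
a = (A_s − A'_s) f_y / (0.85 f'_c b) = 693420/(0.85 × 25.1 × 255) = 127.46 mm.
c = a/β₁ = 127.46/0.85 = 149.95 mm; ε'_s = 0.003(c − d')/c = 0.0022 ≥ f_y/E_s = 0.0021, so compression steel does yield.
M_n = (A_s − A'_s) f_y (d − a/2) + A'_s f_y (d − d') = [693420 × (500 − 63.73) + 188580 × (500 − 42)] × 10⁻⁶ = 302.52 + 86.37 = 388.89 kN·m.

M_n ≈ 389 kN·m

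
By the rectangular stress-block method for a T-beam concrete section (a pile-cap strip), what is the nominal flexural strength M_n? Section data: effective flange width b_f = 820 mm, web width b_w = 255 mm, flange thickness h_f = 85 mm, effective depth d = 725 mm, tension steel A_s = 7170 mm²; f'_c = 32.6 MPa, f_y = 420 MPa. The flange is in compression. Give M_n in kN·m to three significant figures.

M_n ≈ 1930 kN·m

Tension: T = A_s f_y = 7170 × 420 = 3011400 N.
Try a within the flange: a = T/(0.85 f'_c b_f) = 3011400/(0.85 × 32.6 × 820) = 132.53 mm.
a = 132.53 > h_f = 85 mm: the block extends into the web. Split into flange-overhang and web parts.
C_f = 0.85 f'_c (b_f − b_w) h_f = 0.85 × 32.6 × (820 − 255) × 85 = 1330773 N.
Remaining web compression depth: a_w = (T − C_f)/(0.85 f'_c b_w) = (3011400 − 1330773)/(0.85 × 32.6 × 255) = 237.85 mm.
M_n = C_f(d − h_f/2) + (T − C_f)(d − a_w/2) = 1330773 × (725 − 42.5) + 1680627 × (725 − 118.925) = 908.25 + 1018.59 = 1926.84 × 10⁶ N·mm.
M_n = 1926.84 kN·m.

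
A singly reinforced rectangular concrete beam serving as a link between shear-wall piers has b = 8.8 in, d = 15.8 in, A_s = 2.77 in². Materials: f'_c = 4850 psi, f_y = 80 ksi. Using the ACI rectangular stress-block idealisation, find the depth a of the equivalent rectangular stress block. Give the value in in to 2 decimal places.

T = A_s f_y = 2.77 × 80 = 221.6 kips.
a = T/(0.85 f'_c b) = 221.6/(0.85 × 4.85 × 8.8) = 6.11 in.

a ≈ 6.11 in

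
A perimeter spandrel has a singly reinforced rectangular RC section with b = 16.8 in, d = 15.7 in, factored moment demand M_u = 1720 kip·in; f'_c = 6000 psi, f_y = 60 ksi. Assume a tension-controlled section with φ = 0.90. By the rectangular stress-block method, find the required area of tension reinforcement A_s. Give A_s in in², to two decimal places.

M_n = M_u/φ = 1720/0.90 = 1911.11 kip·in.
From M_n = 0.85 f'_c a b (d − a/2):
a = d − √(d² − 2M_n/(0.85 f'_c b)) = 15.7 − √(15.7² − 2 × 1911.11/(0.85 × 6 × 16.8)) = 1.492 in.
A_s = 0.85 f'_c a b / f_y = 0.85 × 6 × 1.492 × 16.8 / 60 = 2.131 in².

A_s ≈ 2.13 in²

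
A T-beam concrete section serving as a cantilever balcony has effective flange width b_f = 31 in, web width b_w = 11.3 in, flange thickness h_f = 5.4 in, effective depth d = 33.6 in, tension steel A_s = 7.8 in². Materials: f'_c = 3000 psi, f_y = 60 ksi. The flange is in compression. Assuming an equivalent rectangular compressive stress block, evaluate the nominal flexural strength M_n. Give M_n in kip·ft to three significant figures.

Tension: T = A_s f_y = 7.8 × 60 = 468 kips.
Try a within the flange: a = T/(0.85 f'_c b_f) = 468/(0.85 × 3 × 31) = 5.920 in.
a = 5.920 > h_f = 5.4 in: the block extends into the web. Split into flange-overhang and web parts.
C_f = 0.85 f'_c (b_f − b_w) h_f = 0.85 × 3 × (31 − 11.3) × 5.4 = 271.3 kips.
Remaining web compression depth: a_w = (T − C_f)/(0.85 f'_c b_w) = (468 − 271.3)/(0.85 × 3 × 11.3) = 6.826 in.
M_n = C_f(d − h_f/2) + (T − C_f)(d − a_w/2) = 271.3 × (33.6 − 2.7) + 196.7 × (33.6 − 3.413) = 8383.2 + 5937.8 = 14321.0 kip·in.
M_n = 14321.0/12 = 1193.42 kip·ft.

M_n ≈ 1190 kip·ft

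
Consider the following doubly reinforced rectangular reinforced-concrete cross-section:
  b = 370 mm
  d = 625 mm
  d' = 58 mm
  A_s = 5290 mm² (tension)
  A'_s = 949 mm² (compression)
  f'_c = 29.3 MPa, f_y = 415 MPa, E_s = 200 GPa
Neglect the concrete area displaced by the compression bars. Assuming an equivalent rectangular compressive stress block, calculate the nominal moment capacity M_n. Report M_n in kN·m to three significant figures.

Assume both tension and compression steel yield.
Net tension couple steel: A_s − A'_s = 4341 mm².
a = (A_s − A'_s) f_y / (0.85 f'_c b) = 1801515/(0.85 × 29.3 × 370) = 195.50 mm.
c = a/β₁ = 195.50/0.841 = 232.46 mm; ε'_s = 0.003(c − d')/c = 0.0023 ≥ f_y/E_s = 0.0021, so compression steel does yield.
M_n = (A_s − A'_s) f_y (d − a/2) + A'_s f_y (d − d') = [1801515 × (625 − 97.75) + 393835 × (625 − 58)] × 10⁻⁶ = 949.85 + 223.30 = 1173.15 kN·m.

M_n ≈ 1170 kN·m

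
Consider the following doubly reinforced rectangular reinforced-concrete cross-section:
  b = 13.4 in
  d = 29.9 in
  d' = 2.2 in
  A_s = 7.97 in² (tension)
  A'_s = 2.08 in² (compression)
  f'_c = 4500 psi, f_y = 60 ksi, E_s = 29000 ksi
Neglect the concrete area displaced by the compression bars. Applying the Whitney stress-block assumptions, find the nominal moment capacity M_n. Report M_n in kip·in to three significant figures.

Assume both steels yield.
a = (A_s − A'_s) f_y/(0.85 f'_c b) = (7.97 − 2.08) × 60/(0.85 × 4.5 × 13.4) = 6.895 in.
c = a/β₁ = 6.895/0.825 = 8.358 in; ε'_s = 0.003(c − d')/c = 0.0022 ≥ ε_y = 0.0021, so the compression steel yields.
M_n = (A_s − A'_s) f_y (d − a/2) + A'_s f_y (d − d') = 353.4 × (29.9 − 3.4475) + 124.8 × (29.9 − 2.2) = 9348.3 + 3457.0 = 12805.3 kip·in.

M_n ≈ 12800 kip·in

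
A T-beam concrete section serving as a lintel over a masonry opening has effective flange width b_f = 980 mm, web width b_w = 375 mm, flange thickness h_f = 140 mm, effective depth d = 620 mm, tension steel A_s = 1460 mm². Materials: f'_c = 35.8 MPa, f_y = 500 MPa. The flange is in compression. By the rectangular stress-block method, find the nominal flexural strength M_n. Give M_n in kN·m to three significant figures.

M_n ≈ 444 kN·m

Tension: T = A_s f_y = 1460 × 500 = 730000 N.
Try a within the flange: a = T/(0.85 f'_c b_f) = 730000/(0.85 × 35.8 × 980) = 24.48 mm.
Since a = 24.48 ≤ h_f = 140 mm, the stress block lies entirely in the flange; analyse as a rectangular beam of width b_f.
M_n = T(d − a/2) = 730000 × (620 − 12.24) = 443.66 × 10⁶ N·mm.
M_n = 443.66 kN·m.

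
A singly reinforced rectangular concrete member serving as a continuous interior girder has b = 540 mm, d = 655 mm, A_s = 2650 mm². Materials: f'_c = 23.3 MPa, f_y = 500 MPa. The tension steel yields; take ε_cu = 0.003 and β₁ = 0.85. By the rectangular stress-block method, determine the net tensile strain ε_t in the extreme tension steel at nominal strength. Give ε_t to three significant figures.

a = A_s f_y/(0.85 f'_c b) = 123.89 mm.
β₁ = 0.85, so c = a/β₁ = 123.89/0.85 = 145.75 mm.
From the linear strain diagram with ε_cu = 0.003: ε_t = 0.003 (d − c)/c = 0.003 × (655 − 145.75)/145.75 = 0.0105.
Since ε_t ≥ 0.005, the section is tension-controlled.

ε_t ≈ 0.0105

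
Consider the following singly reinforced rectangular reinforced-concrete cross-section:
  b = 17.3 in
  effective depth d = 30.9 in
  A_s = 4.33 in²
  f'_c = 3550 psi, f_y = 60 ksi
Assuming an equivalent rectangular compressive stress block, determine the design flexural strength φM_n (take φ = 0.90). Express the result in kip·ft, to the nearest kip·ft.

T = A_s f_y = 4.33 × 60 = 259.8 kips.
a = T/(0.85 f'_c b) = 259.8/(0.85 × 3.55 × 17.3) = 4.977 in.
M_n = T(d − a/2) = 259.8 × (30.9 − 2.4885) = 7381.3 kip·in = 7381.3/12 = 615.11 kip·ft.
φM_n = 0.90 × 615.11 = 553.60 kip·ft.

φM_n ≈ 554 kip·ft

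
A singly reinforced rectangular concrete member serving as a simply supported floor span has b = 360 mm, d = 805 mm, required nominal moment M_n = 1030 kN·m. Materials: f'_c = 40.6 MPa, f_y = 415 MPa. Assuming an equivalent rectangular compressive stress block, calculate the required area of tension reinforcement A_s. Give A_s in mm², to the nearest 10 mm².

With M_n = 0.85 f'_c a b (d − a/2), solve the quadratic for a:
a = d − √(d² − 2M_n/(0.85 f'_c b)) = 805 − √(805² − 2 × 1030×10⁶/(0.85 × 40.6 × 360)) = 110.59 mm.
A_s = 0.85 f'_c a b / f_y = 0.85 × 40.6 × 110.59 × 360 / 415 = 3310.7 mm².

A_s ≈ 3310 mm²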